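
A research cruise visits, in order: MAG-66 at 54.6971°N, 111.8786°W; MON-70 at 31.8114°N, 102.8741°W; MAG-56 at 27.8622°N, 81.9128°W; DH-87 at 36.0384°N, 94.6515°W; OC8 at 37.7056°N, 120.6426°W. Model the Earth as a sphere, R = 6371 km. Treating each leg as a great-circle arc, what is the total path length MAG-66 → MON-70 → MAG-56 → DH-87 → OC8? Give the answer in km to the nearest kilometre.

8524 km

MAG-66→MON-70: c = 0.414717 rad, d = 2642.16 km
MON-70→MAG-56: c = 0.324194 rad, d = 2065.44 km
MAG-56→DH-87: c = 0.236179 rad, d = 1504.70 km
DH-87→OC8: c = 0.362894 rad, d = 2312.00 km
Total = 2642.16 + 2065.44 + 1504.70 + 2312.00 = 8524.30 km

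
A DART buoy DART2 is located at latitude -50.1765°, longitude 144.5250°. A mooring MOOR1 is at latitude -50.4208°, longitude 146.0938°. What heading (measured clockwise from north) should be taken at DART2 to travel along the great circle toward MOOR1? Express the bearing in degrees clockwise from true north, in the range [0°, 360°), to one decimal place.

104.3°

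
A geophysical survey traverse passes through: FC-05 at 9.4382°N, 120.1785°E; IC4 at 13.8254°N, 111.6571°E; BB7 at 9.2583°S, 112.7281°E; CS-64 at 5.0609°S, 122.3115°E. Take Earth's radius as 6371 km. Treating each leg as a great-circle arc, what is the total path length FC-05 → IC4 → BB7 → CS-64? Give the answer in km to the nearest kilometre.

FC-05→IC4: c = 0.164530 rad, d = 1048.22 km
IC4→BB7: c = 0.403313 rad, d = 2569.51 km
BB7→CS-64: c = 0.181369 rad, d = 1155.50 km
Total = 1048.22 + 2569.51 + 1155.50 = 4773.24 km

4773 km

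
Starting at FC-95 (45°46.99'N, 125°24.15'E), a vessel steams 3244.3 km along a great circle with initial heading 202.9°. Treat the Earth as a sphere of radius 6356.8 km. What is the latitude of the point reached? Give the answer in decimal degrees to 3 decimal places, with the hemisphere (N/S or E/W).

18.153°N

FC-95: φ = +45.78317°, λ = +125.40250°
δ = d/R = 3244.3/6356.8 = 0.510367 rad
φ₂ = arcsin(sin φ₁ cos δ + cos φ₁ sin δ cos θ)
   = arcsin(0.71671·0.87257 + 0.69738·0.48850·-0.92119) = 18.15302°
λ₂ = λ₁ + atan2(sin θ sin δ cos φ₁, cos δ − sin φ₁ sin φ₂) = 113.86305°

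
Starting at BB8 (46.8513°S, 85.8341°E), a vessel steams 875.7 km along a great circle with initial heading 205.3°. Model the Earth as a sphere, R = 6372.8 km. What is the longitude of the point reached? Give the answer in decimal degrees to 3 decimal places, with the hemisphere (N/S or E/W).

80.140°E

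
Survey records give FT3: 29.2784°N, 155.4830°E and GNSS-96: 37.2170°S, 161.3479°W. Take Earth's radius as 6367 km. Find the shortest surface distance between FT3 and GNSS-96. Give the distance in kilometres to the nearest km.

Δφ = -66.4954°,  Δλ = 43.1691°
a = sin²(Δφ/2) + cos φ₁ cos φ₂ sin²(Δλ/2) = 0.394592
c = 2·arcsin(√a) = 1.358387 rad = 77.8299°
d = R·c = 6367 × 1.358387 = 8648.9 km

8649 km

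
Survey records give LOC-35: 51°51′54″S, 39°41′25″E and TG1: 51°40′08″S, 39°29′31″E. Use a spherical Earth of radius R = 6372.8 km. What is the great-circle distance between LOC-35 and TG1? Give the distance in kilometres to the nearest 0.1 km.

25.7 km

LOC-35: φ = -51.86500°, λ = +39.69028°
TG1: φ = -51.66889°, λ = +39.49194°
Δφ = 0.1961°,  Δλ = -0.1983°
a = sin²(Δφ/2) + cos φ₁ cos φ₂ sin²(Δλ/2) = 0.000004
c = 2·arcsin(√a) = 0.004038 rad = 0.2314°
d = R·c = 6372.8 × 0.004038 = 25.7 km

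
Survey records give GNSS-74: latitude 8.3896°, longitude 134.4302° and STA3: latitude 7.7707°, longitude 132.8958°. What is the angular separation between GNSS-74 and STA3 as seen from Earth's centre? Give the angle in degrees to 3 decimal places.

Δφ = -0.6189°,  Δλ = -1.5344°
a = sin²(Δφ/2) + cos φ₁ cos φ₂ sin²(Δλ/2) = 0.000205
c = 2·arcsin(√a) = 0.028630 rad = 1.6404°

1.640°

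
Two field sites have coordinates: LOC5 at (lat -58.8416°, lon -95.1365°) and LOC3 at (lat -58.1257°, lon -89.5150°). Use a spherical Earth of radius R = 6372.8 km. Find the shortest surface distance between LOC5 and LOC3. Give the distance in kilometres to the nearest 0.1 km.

336.3 km

Δφ = 0.7159°,  Δλ = 5.6215°
a = sin²(Δφ/2) + cos φ₁ cos φ₂ sin²(Δλ/2) = 0.000696
c = 2·arcsin(√a) = 0.052771 rad = 3.0235°
d = R·c = 6372.8 × 0.052771 = 336.3 km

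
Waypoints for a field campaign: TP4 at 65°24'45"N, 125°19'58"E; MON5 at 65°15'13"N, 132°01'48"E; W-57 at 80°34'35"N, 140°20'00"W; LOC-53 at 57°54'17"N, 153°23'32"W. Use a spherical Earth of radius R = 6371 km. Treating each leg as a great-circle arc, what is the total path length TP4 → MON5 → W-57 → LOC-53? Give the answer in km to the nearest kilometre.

TP4: φ = +65.41250°, λ = +125.33278°
MON5: φ = +65.25361°, λ = +132.03000°
W-57: φ = +80.57639°, λ = -140.33333°
LOC-53: φ = +57.90472°, λ = -153.39222°
TP4→MON5: c = 0.048838 rad, d = 311.15 km
MON5→W-57: c = 0.453909 rad, d = 2891.86 km
W-57→LOC-53: c = 0.401492 rad, d = 2557.91 km
Total = 311.15 + 2891.86 + 2557.91 = 5760.91 km

5761 km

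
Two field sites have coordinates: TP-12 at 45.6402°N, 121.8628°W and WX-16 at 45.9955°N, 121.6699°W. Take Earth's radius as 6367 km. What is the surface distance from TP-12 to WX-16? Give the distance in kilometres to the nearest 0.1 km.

Δφ = 0.3553°,  Δλ = 0.1929°
a = sin²(Δφ/2) + cos φ₁ cos φ₂ sin²(Δλ/2) = 0.000011
c = 2·arcsin(√a) = 0.006630 rad = 0.3799°
d = R·c = 6367 × 0.006630 = 42.2 km

42.2 km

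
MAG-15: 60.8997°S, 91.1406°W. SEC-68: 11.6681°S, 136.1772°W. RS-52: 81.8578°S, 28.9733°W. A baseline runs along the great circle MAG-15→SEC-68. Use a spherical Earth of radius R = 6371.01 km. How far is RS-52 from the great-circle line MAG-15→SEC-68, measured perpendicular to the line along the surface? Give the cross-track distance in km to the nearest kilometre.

δ₁₃ = central angle MAG-15→RS-52 = 0.457586 rad  (haversine)
θ₁₃ = bearing MAG-15→RS-52 = 163.531°,  θ₁₂ = bearing MAG-15→SEC-68 = 306.156°
dₓₜ = R·arcsin(sin δ₁₃ · sin(θ₁₃ − θ₁₂)) = 6371.01·arcsin(0.44178·sin(-142.625°)) = -1729.715 km
|dₓₜ| = 1729.715 km

1730 km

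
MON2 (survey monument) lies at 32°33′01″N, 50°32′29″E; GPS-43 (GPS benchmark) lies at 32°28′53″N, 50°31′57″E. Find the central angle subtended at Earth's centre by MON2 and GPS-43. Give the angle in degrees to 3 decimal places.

0.069°

MON2: φ = +32.55028°, λ = +50.54139°
GPS-43: φ = +32.48139°, λ = +50.53250°
Δφ = -0.0689°,  Δλ = -0.0089°
a = sin²(Δφ/2) + cos φ₁ cos φ₂ sin²(Δλ/2) = 0.000000
c = 2·arcsin(√a) = 0.001209 rad = 0.0693°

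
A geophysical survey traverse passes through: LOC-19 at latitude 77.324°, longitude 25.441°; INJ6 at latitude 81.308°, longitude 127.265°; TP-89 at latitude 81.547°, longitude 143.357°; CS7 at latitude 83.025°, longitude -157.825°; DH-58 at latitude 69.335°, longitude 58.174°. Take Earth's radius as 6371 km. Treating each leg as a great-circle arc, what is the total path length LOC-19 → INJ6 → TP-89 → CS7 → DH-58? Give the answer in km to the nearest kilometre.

LOC-19→INJ6: c = 0.292152 rad, d = 1861.30 km
INJ6→TP-89: c = 0.041934 rad, d = 267.16 km
TP-89→CS7: c = 0.133825 rad, d = 852.60 km
CS7→DH-58: c = 0.464459 rad, d = 2959.07 km
Total = 1861.30 + 267.16 + 852.60 + 2959.07 = 5940.13 km

5940 km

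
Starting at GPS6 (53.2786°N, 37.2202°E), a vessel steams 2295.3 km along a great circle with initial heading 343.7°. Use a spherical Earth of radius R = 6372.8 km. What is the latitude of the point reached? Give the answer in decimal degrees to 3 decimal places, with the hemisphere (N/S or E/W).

δ = d/R = 2295.3/6372.8 = 0.360171 rad
φ₂ = arcsin(sin φ₁ cos δ + cos φ₁ sin δ cos θ)
   = arcsin(0.80155·0.93584 + 0.59792·0.35243·0.95981) = 72.24722°
λ₂ = λ₁ + atan2(sin θ sin δ cos φ₁, cos δ − sin φ₁ sin φ₂) = 18.29023°

72.247°N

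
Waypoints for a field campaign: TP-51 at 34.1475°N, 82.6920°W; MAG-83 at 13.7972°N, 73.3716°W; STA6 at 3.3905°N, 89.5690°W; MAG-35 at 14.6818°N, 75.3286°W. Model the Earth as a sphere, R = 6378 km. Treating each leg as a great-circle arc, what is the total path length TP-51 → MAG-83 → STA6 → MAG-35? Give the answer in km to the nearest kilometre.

6582 km

TP-51→MAG-83: c = 0.384534 rad, d = 2452.56 km
MAG-83→STA6: c = 0.332989 rad, d = 2123.80 km
STA6→MAG-35: c = 0.314433 rad, d = 2005.45 km
Total = 2452.56 + 2123.80 + 2005.45 = 6581.82 km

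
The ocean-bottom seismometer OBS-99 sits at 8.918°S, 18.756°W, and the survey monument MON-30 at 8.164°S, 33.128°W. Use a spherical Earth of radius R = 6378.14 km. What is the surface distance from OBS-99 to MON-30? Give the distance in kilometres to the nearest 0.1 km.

1584.3 km

Δφ = 0.7540°,  Δλ = -14.3720°
a = sin²(Δφ/2) + cos φ₁ cos φ₂ sin²(Δλ/2) = 0.015345
c = 2·arcsin(√a) = 0.248389 rad = 14.2317°
d = R·c = 6378.14 × 0.248389 = 1584.3 km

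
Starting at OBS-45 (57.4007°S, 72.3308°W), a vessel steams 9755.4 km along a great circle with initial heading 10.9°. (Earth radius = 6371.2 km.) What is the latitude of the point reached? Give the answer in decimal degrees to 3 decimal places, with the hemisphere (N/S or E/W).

29.686°N

δ = d/R = 9755.4/6371.2 = 1.531172 rad
φ₂ = arcsin(sin φ₁ cos δ + cos φ₁ sin δ cos θ)
   = arcsin(-0.84246·0.03961 + 0.53876·0.99922·0.98196) = 29.68635°
λ₂ = λ₁ + atan2(sin θ sin δ cos φ₁, cos δ − sin φ₁ sin φ₂) = -59.76897°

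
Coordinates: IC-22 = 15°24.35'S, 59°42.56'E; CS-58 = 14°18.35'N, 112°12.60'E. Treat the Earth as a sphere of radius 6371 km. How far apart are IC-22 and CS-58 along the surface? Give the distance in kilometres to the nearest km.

6649 km

IC-22: φ = -15.40583°, λ = +59.70933°
CS-58: φ = +14.30583°, λ = +112.21000°
Δφ = 29.7117°,  Δλ = 52.5007°
a = sin²(Δφ/2) + cos φ₁ cos φ₂ sin²(Δλ/2) = 0.248481
c = 2·arcsin(√a) = 1.043687 rad = 59.7988°
d = R·c = 6371 × 1.043687 = 6649.3 km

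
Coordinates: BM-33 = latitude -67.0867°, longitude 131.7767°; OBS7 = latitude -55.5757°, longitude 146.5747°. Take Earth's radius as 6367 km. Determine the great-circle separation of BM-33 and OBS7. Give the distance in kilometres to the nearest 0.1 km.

Δφ = 11.5110°,  Δλ = 14.7980°
a = sin²(Δφ/2) + cos φ₁ cos φ₂ sin²(Δλ/2) = 0.013707
c = 2·arcsin(√a) = 0.234691 rad = 13.4468°
d = R·c = 6367 × 0.234691 = 1494.3 km

1494.3 km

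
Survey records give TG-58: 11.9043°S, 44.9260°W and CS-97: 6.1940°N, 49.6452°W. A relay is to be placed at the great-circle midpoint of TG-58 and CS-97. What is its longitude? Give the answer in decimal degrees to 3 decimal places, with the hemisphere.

Bx = cos φ₂ cos Δλ = 0.990792,  By = cos φ₂ sin Δλ = -0.081792
φₘ = atan2(sin φ₁ + sin φ₂, √((cos φ₁ + Bx)² + By²)) = -2.85757°
λₘ = λ₁ + atan2(By, cos φ₁ + Bx) = -47.30435°

47.304°W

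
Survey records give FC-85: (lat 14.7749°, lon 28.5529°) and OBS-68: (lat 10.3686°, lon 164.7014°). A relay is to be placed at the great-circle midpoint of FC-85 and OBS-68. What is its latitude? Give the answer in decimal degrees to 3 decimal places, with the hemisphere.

30.841°N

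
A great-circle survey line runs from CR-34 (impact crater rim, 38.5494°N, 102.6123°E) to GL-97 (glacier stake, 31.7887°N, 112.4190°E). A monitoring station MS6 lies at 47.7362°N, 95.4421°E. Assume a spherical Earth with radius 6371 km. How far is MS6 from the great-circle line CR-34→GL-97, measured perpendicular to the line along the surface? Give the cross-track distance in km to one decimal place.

δ₁₃ = central angle CR-34→MS6 = 0.184327 rad  (haversine)
θ₁₃ = bearing CR-34→MS6 = 332.742°,  θ₁₂ = bearing CR-34→GL-97 = 127.223°
dₓₜ = R·arcsin(sin δ₁₃ · sin(θ₁₃ − θ₁₂)) = 6371·arcsin(0.18329·sin(205.519°)) = -503.577 km
|dₓₜ| = 503.577 km

503.6 km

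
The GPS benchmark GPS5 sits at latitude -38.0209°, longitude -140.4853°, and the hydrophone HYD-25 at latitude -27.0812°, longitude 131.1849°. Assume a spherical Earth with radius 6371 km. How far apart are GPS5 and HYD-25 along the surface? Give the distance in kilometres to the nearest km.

8061 km

Δφ = 10.9397°,  Δλ = -88.3298°
a = sin²(Δφ/2) + cos φ₁ cos φ₂ sin²(Δλ/2) = 0.349572
c = 2·arcsin(√a) = 1.265206 rad = 72.4910°
d = R·c = 6371 × 1.265206 = 8060.6 km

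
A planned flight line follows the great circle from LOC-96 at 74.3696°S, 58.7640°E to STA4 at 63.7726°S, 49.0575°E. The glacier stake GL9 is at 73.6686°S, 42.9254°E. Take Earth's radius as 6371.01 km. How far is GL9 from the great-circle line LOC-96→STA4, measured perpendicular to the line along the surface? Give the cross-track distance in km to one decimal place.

δ₁₃ = central angle LOC-96→GL9 = 0.076846 rad  (haversine)
θ₁₃ = bearing LOC-96→GL9 = 271.458°,  θ₁₂ = bearing LOC-96→STA4 = 337.264°
dₓₜ = R·arcsin(sin δ₁₃ · sin(θ₁₃ − θ₁₂)) = 6371.01·arcsin(0.07677·sin(-65.806°)) = -446.507 km
|dₓₜ| = 446.507 km

446.5 km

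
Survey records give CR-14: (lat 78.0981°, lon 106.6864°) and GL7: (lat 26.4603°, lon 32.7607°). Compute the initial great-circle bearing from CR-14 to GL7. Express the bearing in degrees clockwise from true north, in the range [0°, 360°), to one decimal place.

Δλ = -73.9257°
y = sin Δλ · cos φ₂ = -0.860242
x = cos φ₁ sin φ₂ − sin φ₁ cos φ₂ cos Δλ = -0.150655
θ = atan2(y, x) = -99.9335° → 260.0665° (mod 360°)

260.1°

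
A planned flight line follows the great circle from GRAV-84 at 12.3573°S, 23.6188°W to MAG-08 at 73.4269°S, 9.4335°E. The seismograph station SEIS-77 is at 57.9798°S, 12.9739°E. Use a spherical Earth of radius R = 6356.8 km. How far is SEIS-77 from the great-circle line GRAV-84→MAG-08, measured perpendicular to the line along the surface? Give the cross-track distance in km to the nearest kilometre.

δ₁₃ = central angle GRAV-84→SEIS-77 = 0.930673 rad  (haversine)
θ₁₃ = bearing GRAV-84→SEIS-77 = 156.790°,  θ₁₂ = bearing GRAV-84→MAG-08 = 170.031°
dₓₜ = R·arcsin(sin δ₁₃ · sin(θ₁₃ − θ₁₂)) = 6356.8·arcsin(0.80202·sin(-13.241°)) = -1174.399 km
|dₓₜ| = 1174.399 km

1174 km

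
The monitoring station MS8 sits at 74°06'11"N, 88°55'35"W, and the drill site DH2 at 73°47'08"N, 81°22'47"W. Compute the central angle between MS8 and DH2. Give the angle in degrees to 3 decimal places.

2.110°

MS8: φ = +74.10306°, λ = -88.92639°
DH2: φ = +73.78556°, λ = -81.37972°
Δφ = -0.3175°,  Δλ = 7.5467°
a = sin²(Δφ/2) + cos φ₁ cos φ₂ sin²(Δλ/2) = 0.000339
c = 2·arcsin(√a) = 0.036822 rad = 2.1097°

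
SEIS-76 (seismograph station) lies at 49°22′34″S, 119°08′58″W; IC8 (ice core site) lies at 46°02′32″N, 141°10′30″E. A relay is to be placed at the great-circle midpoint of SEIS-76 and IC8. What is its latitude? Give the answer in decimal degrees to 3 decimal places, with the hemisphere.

SEIS-76: φ = -49.37611°, λ = -119.14944°
IC8: φ = +46.04222°, λ = +141.17500°
Bx = cos φ₂ cos Δλ = -0.116661,  By = cos φ₂ sin Δλ = -0.684254
φₘ = atan2(sin φ₁ + sin φ₂, √((cos φ₁ + Bx)² + By²)) = -2.58172°
λₘ = λ₁ + atan2(By, cos φ₁ + Bx) = -171.15821°

2.582°S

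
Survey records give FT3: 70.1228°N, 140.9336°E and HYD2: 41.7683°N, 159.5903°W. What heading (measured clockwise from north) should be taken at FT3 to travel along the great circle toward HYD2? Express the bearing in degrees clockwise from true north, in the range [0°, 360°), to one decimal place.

101.4°

Δλ = 59.4761°
y = sin Δλ · cos φ₂ = 0.642484
x = cos φ₁ sin φ₂ − sin φ₁ cos φ₂ cos Δλ = -0.129760
θ = atan2(y, x) = 101.4182° → 101.4182° (mod 360°)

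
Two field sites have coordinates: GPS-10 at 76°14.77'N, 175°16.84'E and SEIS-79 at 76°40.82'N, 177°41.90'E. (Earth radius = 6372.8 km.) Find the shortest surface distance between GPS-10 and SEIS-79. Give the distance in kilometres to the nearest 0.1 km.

79.3 km

GPS-10: φ = +76.24617°, λ = +175.28067°
SEIS-79: φ = +76.68033°, λ = +177.69833°
Δφ = 0.4342°,  Δλ = 2.4177°
a = sin²(Δφ/2) + cos φ₁ cos φ₂ sin²(Δλ/2) = 0.000039
c = 2·arcsin(√a) = 0.012447 rad = 0.7132°
d = R·c = 6372.8 × 0.012447 = 79.3 km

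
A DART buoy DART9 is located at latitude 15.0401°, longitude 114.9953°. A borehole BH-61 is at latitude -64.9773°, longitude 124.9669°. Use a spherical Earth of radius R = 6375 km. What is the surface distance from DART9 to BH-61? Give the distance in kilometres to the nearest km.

8943 km

Δφ = -80.0174°,  Δλ = 9.9716°
a = sin²(Δφ/2) + cos φ₁ cos φ₂ sin²(Δλ/2) = 0.416411
c = 2·arcsin(√a) = 1.402829 rad = 80.3762°
d = R·c = 6375 × 1.402829 = 8943.0 km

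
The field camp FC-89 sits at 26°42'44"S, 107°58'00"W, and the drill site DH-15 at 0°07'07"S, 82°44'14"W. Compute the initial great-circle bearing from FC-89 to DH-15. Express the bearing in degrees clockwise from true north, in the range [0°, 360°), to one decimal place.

46.5°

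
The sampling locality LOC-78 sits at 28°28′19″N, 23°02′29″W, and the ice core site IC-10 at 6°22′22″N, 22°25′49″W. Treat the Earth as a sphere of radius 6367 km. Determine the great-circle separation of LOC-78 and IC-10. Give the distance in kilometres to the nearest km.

LOC-78: φ = +28.47194°, λ = -23.04139°
IC-10: φ = +6.37278°, λ = -22.43028°
Δφ = -22.0992°,  Δλ = 0.6111°
a = sin²(Δφ/2) + cos φ₁ cos φ₂ sin²(Δλ/2) = 0.036758
c = 2·arcsin(√a) = 0.385835 rad = 22.1067°
d = R·c = 6367 × 0.385835 = 2456.6 km

2457 km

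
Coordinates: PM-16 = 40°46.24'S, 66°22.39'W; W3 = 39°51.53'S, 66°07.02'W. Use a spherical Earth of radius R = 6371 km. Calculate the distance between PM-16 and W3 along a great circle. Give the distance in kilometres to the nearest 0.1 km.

PM-16: φ = -40.77067°, λ = -66.37317°
W3: φ = -39.85883°, λ = -66.11700°
Δφ = 0.9118°,  Δλ = 0.2562°
a = sin²(Δφ/2) + cos φ₁ cos φ₂ sin²(Δλ/2) = 0.000066
c = 2·arcsin(√a) = 0.016276 rad = 0.9325°
d = R·c = 6371 × 0.016276 = 103.7 km

103.7 km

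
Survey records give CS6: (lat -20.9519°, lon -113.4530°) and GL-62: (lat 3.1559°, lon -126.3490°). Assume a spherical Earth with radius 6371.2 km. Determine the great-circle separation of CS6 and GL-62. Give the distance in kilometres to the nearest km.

Δφ = 24.1078°,  Δλ = -12.8960°
a = sin²(Δφ/2) + cos φ₁ cos φ₂ sin²(Δλ/2) = 0.055371
c = 2·arcsin(√a) = 0.475074 rad = 27.2197°
d = R·c = 6371.2 × 0.475074 = 3026.8 km

3027 km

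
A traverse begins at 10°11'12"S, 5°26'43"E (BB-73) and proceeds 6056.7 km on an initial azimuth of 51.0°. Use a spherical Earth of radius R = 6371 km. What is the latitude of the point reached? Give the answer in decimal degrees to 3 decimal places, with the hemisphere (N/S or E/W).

23.659°N

BB-73: φ = -10.18667°, λ = +5.44528°
δ = d/R = 6056.7/6371 = 0.950667 rad
φ₂ = arcsin(sin φ₁ cos δ + cos φ₁ sin δ cos θ)
   = arcsin(-0.17686·0.58114 + 0.98424·0.81380·0.62932) = 23.65898°
λ₂ = λ₁ + atan2(sin θ sin δ cos φ₁, cos δ − sin φ₁ sin φ₂) = 49.11328°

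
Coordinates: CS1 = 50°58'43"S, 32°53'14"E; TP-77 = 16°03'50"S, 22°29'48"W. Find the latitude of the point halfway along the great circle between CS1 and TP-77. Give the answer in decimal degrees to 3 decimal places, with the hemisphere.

36.637°S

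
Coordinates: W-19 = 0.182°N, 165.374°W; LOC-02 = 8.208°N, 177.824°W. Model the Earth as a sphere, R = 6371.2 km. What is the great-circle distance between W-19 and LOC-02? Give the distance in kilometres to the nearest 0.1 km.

1643.1 km

Δφ = 8.0260°,  Δλ = -12.4500°
a = sin²(Δφ/2) + cos φ₁ cos φ₂ sin²(Δλ/2) = 0.016535
c = 2·arcsin(√a) = 0.257890 rad = 14.7760°
d = R·c = 6371.2 × 0.257890 = 1643.1 km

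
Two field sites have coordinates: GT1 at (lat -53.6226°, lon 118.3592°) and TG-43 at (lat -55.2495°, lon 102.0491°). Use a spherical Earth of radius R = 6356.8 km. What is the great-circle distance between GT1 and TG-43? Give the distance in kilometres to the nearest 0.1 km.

Δφ = -1.6269°,  Δλ = -16.3101°
a = sin²(Δφ/2) + cos φ₁ cos φ₂ sin²(Δλ/2) = 0.007004
c = 2·arcsin(√a) = 0.167579 rad = 9.6015°
d = R·c = 6356.8 × 0.167579 = 1065.3 km

1065.3 km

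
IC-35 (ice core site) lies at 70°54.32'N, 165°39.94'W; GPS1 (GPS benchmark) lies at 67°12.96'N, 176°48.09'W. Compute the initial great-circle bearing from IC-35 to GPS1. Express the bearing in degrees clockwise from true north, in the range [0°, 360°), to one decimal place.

IC-35: φ = +70.90533°, λ = -165.66567°
GPS1: φ = +67.21600°, λ = -176.80150°
Δλ = -11.1358°
y = sin Δλ · cos φ₂ = -0.074793
x = cos φ₁ sin φ₂ − sin φ₁ cos φ₂ cos Δλ = -0.057456
θ = atan2(y, x) = -127.5316° → 232.4684° (mod 360°)

232.5°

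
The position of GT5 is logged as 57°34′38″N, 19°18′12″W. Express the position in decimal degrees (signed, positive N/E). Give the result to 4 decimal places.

+57.5772°, -19.3033°

lat: 57.5772° N → +57.5772°
lon: 19.3033° W → -19.3033°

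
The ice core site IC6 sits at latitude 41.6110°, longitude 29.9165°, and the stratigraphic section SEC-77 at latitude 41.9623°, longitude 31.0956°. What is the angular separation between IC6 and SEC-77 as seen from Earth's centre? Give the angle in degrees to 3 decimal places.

0.947°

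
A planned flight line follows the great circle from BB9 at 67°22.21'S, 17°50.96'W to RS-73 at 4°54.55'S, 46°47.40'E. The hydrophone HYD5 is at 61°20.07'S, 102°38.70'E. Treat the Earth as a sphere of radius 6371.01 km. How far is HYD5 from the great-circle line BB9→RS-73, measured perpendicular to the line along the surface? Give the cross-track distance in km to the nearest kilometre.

4727 km

BB9: φ = -67.37017°, λ = -17.84933°
RS-73: φ = -4.90917°, λ = +46.79000°
HYD5: φ = -61.33450°, λ = +102.64500°
δ₁₃ = central angle BB9→HYD5 = 0.772428 rad  (haversine)
θ₁₃ = bearing BB9→HYD5 = 143.680°,  θ₁₂ = bearing BB9→RS-73 = 68.153°
dₓₜ = R·arcsin(sin δ₁₃ · sin(θ₁₃ − θ₁₂)) = 6371.01·arcsin(0.69788·sin(75.528°)) = 4727.016 km
|dₓₜ| = 4727.016 km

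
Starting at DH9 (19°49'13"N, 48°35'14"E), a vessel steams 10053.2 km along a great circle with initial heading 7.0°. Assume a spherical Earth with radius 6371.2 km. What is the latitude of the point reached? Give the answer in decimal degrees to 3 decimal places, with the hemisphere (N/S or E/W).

68.640°N

DH9: φ = +19.82028°, λ = +48.58722°
δ = d/R = 10053.2/6371.2 = 1.577913 rad
φ₂ = arcsin(sin φ₁ cos δ + cos φ₁ sin δ cos θ)
   = arcsin(0.33907·-0.00712 + 0.94076·0.99997·0.99255) = 68.64024°
λ₂ = λ₁ + atan2(sin θ sin δ cos φ₁, cos δ − sin φ₁ sin φ₂) = -150.96054°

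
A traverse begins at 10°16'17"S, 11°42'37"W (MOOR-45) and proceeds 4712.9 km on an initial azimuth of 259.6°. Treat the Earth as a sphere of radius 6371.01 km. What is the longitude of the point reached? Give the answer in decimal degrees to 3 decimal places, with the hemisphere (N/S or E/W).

54.948°W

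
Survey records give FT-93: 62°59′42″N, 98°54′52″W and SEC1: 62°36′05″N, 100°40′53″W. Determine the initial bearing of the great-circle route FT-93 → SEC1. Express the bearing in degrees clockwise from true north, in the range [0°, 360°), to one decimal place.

FT-93: φ = +62.99500°, λ = -98.91444°
SEC1: φ = +62.60139°, λ = -100.68139°
Δλ = -1.7669°
y = sin Δλ · cos φ₂ = -0.014189
x = cos φ₁ sin φ₂ − sin φ₁ cos φ₂ cos Δλ = -0.006675
θ = atan2(y, x) = -115.1930° → 244.8070° (mod 360°)

244.8°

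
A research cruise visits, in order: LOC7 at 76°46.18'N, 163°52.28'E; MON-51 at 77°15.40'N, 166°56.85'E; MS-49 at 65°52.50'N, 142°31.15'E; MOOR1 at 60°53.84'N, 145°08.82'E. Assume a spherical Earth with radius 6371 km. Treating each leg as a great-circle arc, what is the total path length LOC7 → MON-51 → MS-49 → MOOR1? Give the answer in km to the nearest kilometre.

LOC7: φ = +76.76967°, λ = +163.87133°
MON-51: φ = +77.25667°, λ = +166.94750°
MS-49: φ = +65.87500°, λ = +142.51917°
MOOR1: φ = +60.89733°, λ = +145.14700°
LOC7→MON-51: c = 0.014756 rad, d = 94.01 km
MON-51→MS-49: c = 0.236076 rad, d = 1504.04 km
MS-49→MOOR1: c = 0.089254 rad, d = 568.63 km
Total = 94.01 + 1504.04 + 568.63 = 2166.68 km

2167 km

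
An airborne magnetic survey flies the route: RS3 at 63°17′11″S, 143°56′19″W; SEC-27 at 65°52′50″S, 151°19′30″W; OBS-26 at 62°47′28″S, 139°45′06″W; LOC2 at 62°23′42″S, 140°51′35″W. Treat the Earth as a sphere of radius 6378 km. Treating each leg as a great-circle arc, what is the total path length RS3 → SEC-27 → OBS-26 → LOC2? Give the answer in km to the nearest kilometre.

1181 km

RS3: φ = -63.28639°, λ = -143.93861°
SEC-27: φ = -65.88056°, λ = -151.32500°
OBS-26: φ = -62.79111°, λ = -139.75167°
LOC2: φ = -62.39500°, λ = -140.85972°
RS3→SEC-27: c = 0.071418 rad, d = 455.50 km
SEC-27→OBS-26: c = 0.102536 rad, d = 653.97 km
OBS-26→LOC2: c = 0.011271 rad, d = 71.89 km
Total = 455.50 + 653.97 + 71.89 = 1181.36 km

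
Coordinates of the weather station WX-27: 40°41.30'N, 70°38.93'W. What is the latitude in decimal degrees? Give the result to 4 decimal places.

40° + 41.30′/60 = 40 + 0.68833 = 40.6883°

40.6883°N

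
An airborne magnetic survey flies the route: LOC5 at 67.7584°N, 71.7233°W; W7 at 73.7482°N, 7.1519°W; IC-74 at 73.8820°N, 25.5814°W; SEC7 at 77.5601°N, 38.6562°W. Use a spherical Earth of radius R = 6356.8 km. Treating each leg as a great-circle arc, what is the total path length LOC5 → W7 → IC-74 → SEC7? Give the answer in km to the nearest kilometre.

LOC5→W7: c = 0.365080 rad, d = 2320.74 km
W7→IC-74: c = 0.089331 rad, d = 567.86 km
IC-74→SEC7: c = 0.084998 rad, d = 540.31 km
Total = 2320.74 + 567.86 + 540.31 = 3428.92 km

3429 km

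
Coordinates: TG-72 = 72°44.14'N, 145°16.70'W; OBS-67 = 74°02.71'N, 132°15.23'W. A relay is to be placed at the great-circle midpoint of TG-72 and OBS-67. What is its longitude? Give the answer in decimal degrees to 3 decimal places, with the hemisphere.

139.017°W

TG-72: φ = +72.73567°, λ = -145.27833°
OBS-67: φ = +74.04517°, λ = -132.25383°
Bx = cos φ₂ cos Δλ = 0.267808,  By = cos φ₂ sin Δλ = 0.061949
φₘ = atan2(sin φ₁ + sin φ₂, √((cos φ₁ + Bx)² + By²)) = 73.49159°
λₘ = λ₁ + atan2(By, cos φ₁ + Bx) = -139.01665°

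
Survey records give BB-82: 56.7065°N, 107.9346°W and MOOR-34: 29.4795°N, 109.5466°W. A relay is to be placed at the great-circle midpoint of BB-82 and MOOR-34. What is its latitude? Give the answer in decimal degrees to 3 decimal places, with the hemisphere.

43.096°N

Bx = cos φ₂ cos Δλ = 0.870187,  By = cos φ₂ sin Δλ = -0.024489
φₘ = atan2(sin φ₁ + sin φ₂, √((cos φ₁ + Bx)² + By²)) = 43.09568°
λₘ = λ₁ + atan2(By, cos φ₁ + Bx) = -108.92323°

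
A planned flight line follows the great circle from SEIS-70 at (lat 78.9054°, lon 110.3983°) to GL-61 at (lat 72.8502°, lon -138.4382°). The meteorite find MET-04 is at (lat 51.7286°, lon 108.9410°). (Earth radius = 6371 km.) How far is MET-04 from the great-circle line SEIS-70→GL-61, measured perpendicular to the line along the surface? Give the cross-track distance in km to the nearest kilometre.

1966 km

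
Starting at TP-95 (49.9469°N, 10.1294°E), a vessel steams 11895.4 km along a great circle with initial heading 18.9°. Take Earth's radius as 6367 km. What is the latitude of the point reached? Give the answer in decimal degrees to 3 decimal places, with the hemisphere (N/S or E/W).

20.958°N

δ = d/R = 11895.4/6367 = 1.868290 rad
φ₂ = arcsin(sin φ₁ cos δ + cos φ₁ sin δ cos θ)
   = arcsin(0.76545·-0.29312 + 0.64350·0.95607·0.94609) = 20.95837°
λ₂ = λ₁ + atan2(sin θ sin δ cos φ₁, cos δ − sin φ₁ sin φ₂) = 170.76169°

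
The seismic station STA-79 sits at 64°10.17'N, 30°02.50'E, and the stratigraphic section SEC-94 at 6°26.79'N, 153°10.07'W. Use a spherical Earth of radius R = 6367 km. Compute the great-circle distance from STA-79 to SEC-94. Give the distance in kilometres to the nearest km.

12151 km

STA-79: φ = +64.16950°, λ = +30.04167°
SEC-94: φ = +6.44650°, λ = -153.16783°
Δφ = -57.7230°,  Δλ = 176.7905°
a = sin²(Δφ/2) + cos φ₁ cos φ₂ sin²(Δλ/2) = 0.665609
c = 2·arcsin(√a) = 1.908391 rad = 109.3428°
d = R·c = 6367 × 1.908391 = 12150.7 km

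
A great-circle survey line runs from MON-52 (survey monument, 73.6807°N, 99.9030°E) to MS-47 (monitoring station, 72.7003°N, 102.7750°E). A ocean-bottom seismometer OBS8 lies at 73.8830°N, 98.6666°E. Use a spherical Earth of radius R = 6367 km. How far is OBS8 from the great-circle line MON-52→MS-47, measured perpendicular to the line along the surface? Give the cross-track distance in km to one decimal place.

δ₁₃ = central angle MON-52→OBS8 = 0.006985 rad  (haversine)
θ₁₃ = bearing MON-52→OBS8 = 300.956°,  θ₁₂ = bearing MON-52→MS-47 = 138.349°
dₓₜ = R·arcsin(sin δ₁₃ · sin(θ₁₃ − θ₁₂)) = 6367·arcsin(0.00698·sin(162.607°)) = 13.294 km
|dₓₜ| = 13.294 km

13.3 km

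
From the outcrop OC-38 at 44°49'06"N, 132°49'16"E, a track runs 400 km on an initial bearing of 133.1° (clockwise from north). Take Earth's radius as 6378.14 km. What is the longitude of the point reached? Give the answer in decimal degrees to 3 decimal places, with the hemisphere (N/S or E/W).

136.369°E

OC-38: φ = +44.81833°, λ = +132.82111°
δ = d/R = 400/6378.14 = 0.062714 rad
φ₂ = arcsin(sin φ₁ cos δ + cos φ₁ sin δ cos θ)
   = arcsin(0.70486·0.99803 + 0.70935·0.06267·-0.68327) = 42.30673°
λ₂ = λ₁ + atan2(sin θ sin δ cos φ₁, cos δ − sin φ₁ sin φ₂) = 136.36869°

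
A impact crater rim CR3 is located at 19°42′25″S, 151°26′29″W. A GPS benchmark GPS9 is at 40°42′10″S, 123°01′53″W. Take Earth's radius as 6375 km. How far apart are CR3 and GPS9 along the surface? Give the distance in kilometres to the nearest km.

3565 km

CR3: φ = -19.70694°, λ = -151.44139°
GPS9: φ = -40.70278°, λ = -123.03139°
Δφ = -20.9958°,  Δλ = 28.4100°
a = sin²(Δφ/2) + cos φ₁ cos φ₂ sin²(Δλ/2) = 0.076174
c = 2·arcsin(√a) = 0.559252 rad = 32.0428°
d = R·c = 6375 × 0.559252 = 3565.2 km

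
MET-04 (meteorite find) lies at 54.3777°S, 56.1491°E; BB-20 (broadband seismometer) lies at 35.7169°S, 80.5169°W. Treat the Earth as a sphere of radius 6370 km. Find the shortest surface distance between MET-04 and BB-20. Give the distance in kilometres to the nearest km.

Δφ = 18.6608°,  Δλ = -136.6660°
a = sin²(Δφ/2) + cos φ₁ cos φ₂ sin²(Δλ/2) = 0.434712
c = 2·arcsin(√a) = 1.439845 rad = 82.4971°
d = R·c = 6370 × 1.439845 = 9171.8 km

9172 km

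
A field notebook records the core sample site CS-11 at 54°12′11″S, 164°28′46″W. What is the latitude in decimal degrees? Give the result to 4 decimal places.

54.2031°S

54° + 12′/60 + 11″/3600 = 54 + 0.20000 + 0.00306 = 54.2031°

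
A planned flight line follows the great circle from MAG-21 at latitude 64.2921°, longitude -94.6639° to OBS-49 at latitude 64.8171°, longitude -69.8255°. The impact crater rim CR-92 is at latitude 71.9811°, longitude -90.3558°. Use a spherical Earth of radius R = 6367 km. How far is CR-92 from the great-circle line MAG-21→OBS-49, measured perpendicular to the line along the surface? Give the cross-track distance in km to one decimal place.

δ₁₃ = central angle MAG-21→CR-92 = 0.137003 rad  (haversine)
θ₁₃ = bearing MAG-21→CR-92 = 9.796°,  θ₁₂ = bearing MAG-21→OBS-49 = 75.981°
dₓₜ = R·arcsin(sin δ₁₃ · sin(θ₁₃ − θ₁₂)) = 6367·arcsin(0.13657·sin(-66.185°)) = -797.615 km
|dₓₜ| = 797.615 km

797.6 km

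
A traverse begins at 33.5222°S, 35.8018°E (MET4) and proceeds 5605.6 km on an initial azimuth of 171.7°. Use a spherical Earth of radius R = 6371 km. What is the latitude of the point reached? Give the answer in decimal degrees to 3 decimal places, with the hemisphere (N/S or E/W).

δ = d/R = 5605.6/6371 = 0.879862 rad
φ₂ = arcsin(sin φ₁ cos δ + cos φ₁ sin δ cos θ)
   = arcsin(-0.55226·0.63726 + 0.83367·0.77065·-0.98953) = -80.99421°
λ₂ = λ₁ + atan2(sin θ sin δ cos φ₁, cos δ − sin φ₁ sin φ₂) = 81.09332°

80.994°S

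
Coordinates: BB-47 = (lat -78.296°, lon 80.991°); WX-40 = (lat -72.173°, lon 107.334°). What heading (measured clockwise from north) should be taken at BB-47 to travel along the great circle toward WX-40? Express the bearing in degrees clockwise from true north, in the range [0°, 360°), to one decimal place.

Δλ = 26.3430°
y = sin Δλ · cos φ₂ = 0.135850
x = cos φ₁ sin φ₂ − sin φ₁ cos φ₂ cos Δλ = 0.075532
θ = atan2(y, x) = 60.9260° → 60.9260° (mod 360°)

60.9°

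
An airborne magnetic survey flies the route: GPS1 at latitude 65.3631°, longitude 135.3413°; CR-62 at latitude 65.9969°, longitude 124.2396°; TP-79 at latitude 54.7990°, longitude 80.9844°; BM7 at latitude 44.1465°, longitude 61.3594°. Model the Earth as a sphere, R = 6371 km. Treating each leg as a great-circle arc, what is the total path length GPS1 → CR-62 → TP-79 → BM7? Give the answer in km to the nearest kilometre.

GPS1→CR-62: c = 0.080451 rad, d = 512.55 km
CR-62→TP-79: c = 0.409668 rad, d = 2609.99 km
TP-79→BM7: c = 0.288265 rad, d = 1836.53 km
Total = 512.55 + 2609.99 + 1836.53 = 4959.08 km

4959 km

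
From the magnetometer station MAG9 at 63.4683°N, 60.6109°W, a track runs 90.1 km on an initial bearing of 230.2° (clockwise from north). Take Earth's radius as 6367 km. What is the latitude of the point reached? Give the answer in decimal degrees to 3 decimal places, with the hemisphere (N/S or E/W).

62.943°N

δ = d/R = 90.1/6367 = 0.014151 rad
φ₂ = arcsin(sin φ₁ cos δ + cos φ₁ sin δ cos θ)
   = arcsin(0.89469·0.99990 + 0.44669·0.01415·-0.64011) = 62.94265°
λ₂ = λ₁ + atan2(sin θ sin δ cos φ₁, cos δ − sin φ₁ sin φ₂) = -61.98040°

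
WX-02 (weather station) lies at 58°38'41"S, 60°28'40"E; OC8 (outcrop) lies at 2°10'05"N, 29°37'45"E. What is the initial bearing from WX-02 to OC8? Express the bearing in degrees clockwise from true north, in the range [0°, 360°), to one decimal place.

WX-02: φ = -58.64472°, λ = +60.47778°
OC8: φ = +2.16806°, λ = +29.62917°
Δλ = -30.8486°
y = sin Δλ · cos φ₂ = -0.512404
x = cos φ₁ sin φ₂ − sin φ₁ cos φ₂ cos Δλ = 0.752304
θ = atan2(y, x) = -34.2593° → 325.7407° (mod 360°)

325.7°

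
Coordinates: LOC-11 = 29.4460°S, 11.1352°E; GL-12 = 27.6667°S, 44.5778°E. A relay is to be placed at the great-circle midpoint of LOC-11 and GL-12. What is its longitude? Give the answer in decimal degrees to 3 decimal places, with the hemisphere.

Bx = cos φ₂ cos Δλ = 0.739032,  By = cos φ₂ sin Δλ = 0.488090
φₘ = atan2(sin φ₁ + sin φ₂, √((cos φ₁ + Bx)² + By²)) = -29.60768°
λₘ = λ₁ + atan2(By, cos φ₁ + Bx) = 28.00197°

28.002°E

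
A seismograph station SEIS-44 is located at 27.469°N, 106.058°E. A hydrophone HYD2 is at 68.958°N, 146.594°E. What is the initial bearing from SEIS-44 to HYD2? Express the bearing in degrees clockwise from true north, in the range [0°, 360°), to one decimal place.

18.4°

Δλ = 40.5360°
y = sin Δλ · cos φ₂ = 0.233357
x = cos φ₁ sin φ₂ − sin φ₁ cos φ₂ cos Δλ = 0.702225
θ = atan2(y, x) = 18.3822° → 18.3822° (mod 360°)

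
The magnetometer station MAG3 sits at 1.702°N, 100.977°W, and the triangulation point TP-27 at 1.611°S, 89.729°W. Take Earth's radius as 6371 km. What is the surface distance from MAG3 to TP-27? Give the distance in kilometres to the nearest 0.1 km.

1303.7 km

Δφ = -3.3130°,  Δλ = 11.2480°
a = sin²(Δφ/2) + cos φ₁ cos φ₂ sin²(Δλ/2) = 0.010432
c = 2·arcsin(√a) = 0.204627 rad = 11.7243°
d = R·c = 6371 × 0.204627 = 1303.7 km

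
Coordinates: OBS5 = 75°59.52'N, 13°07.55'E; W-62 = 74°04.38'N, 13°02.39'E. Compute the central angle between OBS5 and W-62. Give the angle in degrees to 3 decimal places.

OBS5: φ = +75.99200°, λ = +13.12583°
W-62: φ = +74.07300°, λ = +13.03983°
Δφ = -1.9190°,  Δλ = -0.0860°
a = sin²(Δφ/2) + cos φ₁ cos φ₂ sin²(Δλ/2) = 0.000280
c = 2·arcsin(√a) = 0.033495 rad = 1.9191°

1.919°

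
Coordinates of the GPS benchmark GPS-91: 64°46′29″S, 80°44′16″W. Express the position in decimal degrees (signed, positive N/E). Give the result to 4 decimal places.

lat: 64.7747° S → -64.7747°
lon: 80.7378° W → -80.7378°

-64.7747°, -80.7378°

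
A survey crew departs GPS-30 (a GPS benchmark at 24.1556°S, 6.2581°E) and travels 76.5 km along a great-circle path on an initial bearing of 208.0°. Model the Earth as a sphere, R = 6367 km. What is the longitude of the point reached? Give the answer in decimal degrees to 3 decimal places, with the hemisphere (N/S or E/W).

5.902°E

δ = d/R = 76.5/6367 = 0.012015 rad
φ₂ = arcsin(sin φ₁ cos δ + cos φ₁ sin δ cos θ)
   = arcsin(-0.40922·0.99993 + 0.91244·0.01201·-0.88295) = -24.76302°
λ₂ = λ₁ + atan2(sin θ sin δ cos φ₁, cos δ − sin φ₁ sin φ₂) = 5.90219°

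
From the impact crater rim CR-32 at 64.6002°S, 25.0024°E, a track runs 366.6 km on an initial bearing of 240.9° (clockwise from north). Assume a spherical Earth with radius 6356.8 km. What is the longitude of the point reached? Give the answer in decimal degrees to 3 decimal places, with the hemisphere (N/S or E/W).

17.877°E

δ = d/R = 366.6/6356.8 = 0.057671 rad
φ₂ = arcsin(sin φ₁ cos δ + cos φ₁ sin δ cos θ)
   = arcsin(-0.90334·0.99834 + 0.42893·0.05764·-0.48634) = -66.04416°
λ₂ = λ₁ + atan2(sin θ sin δ cos φ₁, cos δ − sin φ₁ sin φ₂) = 17.87726°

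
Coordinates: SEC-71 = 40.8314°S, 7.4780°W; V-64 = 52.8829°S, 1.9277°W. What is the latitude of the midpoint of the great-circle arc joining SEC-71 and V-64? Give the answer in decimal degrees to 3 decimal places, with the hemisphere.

Bx = cos φ₂ cos Δλ = 0.600617,  By = cos φ₂ sin Δλ = 0.058365
φₘ = atan2(sin φ₁ + sin φ₂, √((cos φ₁ + Bx)² + By²)) = -46.89027°
λₘ = λ₁ + atan2(By, cos φ₁ + Bx) = -5.01567°

46.890°S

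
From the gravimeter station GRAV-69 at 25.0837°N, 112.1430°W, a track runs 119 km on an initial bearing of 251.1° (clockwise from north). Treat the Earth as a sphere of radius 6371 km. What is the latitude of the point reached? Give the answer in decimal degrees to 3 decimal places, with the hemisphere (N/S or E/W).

δ = d/R = 119/6371 = 0.018678 rad
φ₂ = arcsin(sin φ₁ cos δ + cos φ₁ sin δ cos θ)
   = arcsin(0.42394·0.99983 + 0.90569·0.01868·-0.32392) = 24.73289°
λ₂ = λ₁ + atan2(sin θ sin δ cos φ₁, cos δ − sin φ₁ sin φ₂) = -113.25776°

24.733°N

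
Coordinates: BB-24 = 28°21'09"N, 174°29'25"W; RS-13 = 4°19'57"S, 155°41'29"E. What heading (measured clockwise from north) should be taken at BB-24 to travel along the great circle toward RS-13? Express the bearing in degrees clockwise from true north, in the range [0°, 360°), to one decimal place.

226.1°

BB-24: φ = +28.35250°, λ = -174.49028°
RS-13: φ = -4.33250°, λ = +155.69139°
Δλ = -29.8183°
y = sin Δλ · cos φ₂ = -0.495831
x = cos φ₁ sin φ₂ − sin φ₁ cos φ₂ cos Δλ = -0.477327
θ = atan2(y, x) = -133.9107° → 226.0893° (mod 360°)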